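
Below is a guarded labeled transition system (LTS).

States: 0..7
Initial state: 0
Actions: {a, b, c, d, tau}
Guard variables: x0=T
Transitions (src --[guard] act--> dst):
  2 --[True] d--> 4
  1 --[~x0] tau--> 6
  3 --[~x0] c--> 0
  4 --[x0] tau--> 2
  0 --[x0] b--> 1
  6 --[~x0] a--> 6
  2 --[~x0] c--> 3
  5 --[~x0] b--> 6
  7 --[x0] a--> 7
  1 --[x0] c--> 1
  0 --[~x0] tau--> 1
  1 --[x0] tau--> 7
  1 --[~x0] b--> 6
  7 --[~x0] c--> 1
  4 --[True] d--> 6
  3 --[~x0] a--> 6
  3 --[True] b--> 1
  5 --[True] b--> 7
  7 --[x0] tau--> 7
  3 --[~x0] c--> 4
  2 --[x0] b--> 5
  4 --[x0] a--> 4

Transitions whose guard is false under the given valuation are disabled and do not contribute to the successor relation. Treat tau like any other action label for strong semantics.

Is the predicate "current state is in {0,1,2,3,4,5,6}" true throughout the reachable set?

Allowed set {0,1,2,3,4,5,6}
Reach set: {0,1,7}
  0: ✓
  1: ✓
  7: outside
witness against invariant: b·tau → 7

Answer: INVARIANT VIOLATED at state 7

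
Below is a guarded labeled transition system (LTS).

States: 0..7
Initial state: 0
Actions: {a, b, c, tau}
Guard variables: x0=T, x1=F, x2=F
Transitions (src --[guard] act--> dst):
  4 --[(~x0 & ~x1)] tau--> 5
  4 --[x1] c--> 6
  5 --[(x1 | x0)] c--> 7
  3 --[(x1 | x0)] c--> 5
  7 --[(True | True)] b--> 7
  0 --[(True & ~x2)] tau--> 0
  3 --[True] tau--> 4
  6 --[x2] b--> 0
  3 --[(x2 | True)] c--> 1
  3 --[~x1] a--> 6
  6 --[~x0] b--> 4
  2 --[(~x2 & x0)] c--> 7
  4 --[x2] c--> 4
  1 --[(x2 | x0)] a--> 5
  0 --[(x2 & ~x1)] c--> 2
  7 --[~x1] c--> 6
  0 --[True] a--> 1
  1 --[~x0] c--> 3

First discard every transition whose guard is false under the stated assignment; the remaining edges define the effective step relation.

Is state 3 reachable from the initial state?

11 transition(s) survive guard evaluation.
Layer 0: {0}
Layer 1: {1}  now seen {0,1}
Layer 2: {5}  now seen {0,1,5}
Layer 3: {7}  now seen {0,1,5,7}
Layer 4: {6}  now seen {0,1,5,6,7}
R = {0,1,5,6,7}

Answer: UNREACHABLE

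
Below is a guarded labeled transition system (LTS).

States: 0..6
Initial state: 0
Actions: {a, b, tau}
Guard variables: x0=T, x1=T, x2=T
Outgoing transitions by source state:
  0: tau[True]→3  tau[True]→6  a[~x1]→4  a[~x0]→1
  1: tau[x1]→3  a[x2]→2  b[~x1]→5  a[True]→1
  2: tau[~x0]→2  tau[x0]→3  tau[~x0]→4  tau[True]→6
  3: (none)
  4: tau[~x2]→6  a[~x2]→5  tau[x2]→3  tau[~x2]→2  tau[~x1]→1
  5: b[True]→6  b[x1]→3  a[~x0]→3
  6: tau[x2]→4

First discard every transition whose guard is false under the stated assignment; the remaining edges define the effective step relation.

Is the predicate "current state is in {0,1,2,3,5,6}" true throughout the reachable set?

Allowed set {0,1,2,3,5,6}
Reach set: {0,3,4,6}
  0: safe
  3: safe
  4: outside
  6: safe
reach 4 via tau·tau — violates

Answer: INVARIANT VIOLATED at state 4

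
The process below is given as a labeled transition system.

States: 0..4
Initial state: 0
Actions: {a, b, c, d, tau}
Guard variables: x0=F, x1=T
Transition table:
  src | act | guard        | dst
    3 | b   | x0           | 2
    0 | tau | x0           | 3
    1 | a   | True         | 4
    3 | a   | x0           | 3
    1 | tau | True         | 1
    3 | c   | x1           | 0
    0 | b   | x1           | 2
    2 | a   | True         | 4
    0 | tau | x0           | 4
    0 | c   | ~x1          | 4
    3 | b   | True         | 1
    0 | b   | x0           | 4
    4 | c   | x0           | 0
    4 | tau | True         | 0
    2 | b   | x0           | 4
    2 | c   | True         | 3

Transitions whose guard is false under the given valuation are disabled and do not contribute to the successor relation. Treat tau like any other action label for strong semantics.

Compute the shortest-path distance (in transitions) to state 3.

Answer: 2

Analysis:
Breadth-first toward 3:
  L0 = {0}
  L1 = {2}
  L2 = {3,4}
3 enters at depth 2; path b·c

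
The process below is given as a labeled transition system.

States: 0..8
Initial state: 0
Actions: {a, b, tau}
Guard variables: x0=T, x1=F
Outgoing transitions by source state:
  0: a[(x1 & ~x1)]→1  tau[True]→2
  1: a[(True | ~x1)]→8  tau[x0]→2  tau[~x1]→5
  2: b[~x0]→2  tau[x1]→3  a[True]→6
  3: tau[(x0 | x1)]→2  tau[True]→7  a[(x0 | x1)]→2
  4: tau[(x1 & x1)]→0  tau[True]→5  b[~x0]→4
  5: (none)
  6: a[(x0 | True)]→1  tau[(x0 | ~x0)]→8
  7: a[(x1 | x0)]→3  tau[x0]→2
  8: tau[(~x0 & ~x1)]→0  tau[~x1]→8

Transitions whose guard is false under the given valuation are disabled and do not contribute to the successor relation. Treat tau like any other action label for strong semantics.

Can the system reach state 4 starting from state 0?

After dropping false guards: 14 live edges.
Layer 0: {0}
Layer 1: {2}  now seen {0,2}
Layer 2: {6}  now seen {0,2,6}
Layer 3: {1,8}  now seen {0,1,2,6,8}
Layer 4: {5}  now seen {0,1,2,5,6,8}
Reachable = {0,1,2,5,6,8}

Answer: UNREACHABLE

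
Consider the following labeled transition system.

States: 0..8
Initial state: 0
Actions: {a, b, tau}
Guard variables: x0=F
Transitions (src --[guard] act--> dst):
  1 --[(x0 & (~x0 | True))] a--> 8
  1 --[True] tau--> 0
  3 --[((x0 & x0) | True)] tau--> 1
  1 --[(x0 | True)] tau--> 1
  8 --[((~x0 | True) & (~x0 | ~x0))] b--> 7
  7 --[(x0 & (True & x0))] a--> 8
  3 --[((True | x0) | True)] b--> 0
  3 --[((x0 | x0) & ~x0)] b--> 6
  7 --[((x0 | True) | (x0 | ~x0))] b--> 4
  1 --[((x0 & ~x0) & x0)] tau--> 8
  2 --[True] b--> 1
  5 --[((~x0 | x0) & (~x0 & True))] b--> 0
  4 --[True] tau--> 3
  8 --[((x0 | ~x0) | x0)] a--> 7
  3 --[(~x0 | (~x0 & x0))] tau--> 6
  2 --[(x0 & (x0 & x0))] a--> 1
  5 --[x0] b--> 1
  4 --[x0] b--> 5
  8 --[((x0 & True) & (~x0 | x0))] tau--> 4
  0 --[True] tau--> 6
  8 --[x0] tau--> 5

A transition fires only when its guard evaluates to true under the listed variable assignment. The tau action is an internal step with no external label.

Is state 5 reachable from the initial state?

Guard filter leaves 12 enabled edge(s).
L0 = {0}
L1 = {6}  now seen {0,6}
R = {0,6}

Answer: UNREACHABLE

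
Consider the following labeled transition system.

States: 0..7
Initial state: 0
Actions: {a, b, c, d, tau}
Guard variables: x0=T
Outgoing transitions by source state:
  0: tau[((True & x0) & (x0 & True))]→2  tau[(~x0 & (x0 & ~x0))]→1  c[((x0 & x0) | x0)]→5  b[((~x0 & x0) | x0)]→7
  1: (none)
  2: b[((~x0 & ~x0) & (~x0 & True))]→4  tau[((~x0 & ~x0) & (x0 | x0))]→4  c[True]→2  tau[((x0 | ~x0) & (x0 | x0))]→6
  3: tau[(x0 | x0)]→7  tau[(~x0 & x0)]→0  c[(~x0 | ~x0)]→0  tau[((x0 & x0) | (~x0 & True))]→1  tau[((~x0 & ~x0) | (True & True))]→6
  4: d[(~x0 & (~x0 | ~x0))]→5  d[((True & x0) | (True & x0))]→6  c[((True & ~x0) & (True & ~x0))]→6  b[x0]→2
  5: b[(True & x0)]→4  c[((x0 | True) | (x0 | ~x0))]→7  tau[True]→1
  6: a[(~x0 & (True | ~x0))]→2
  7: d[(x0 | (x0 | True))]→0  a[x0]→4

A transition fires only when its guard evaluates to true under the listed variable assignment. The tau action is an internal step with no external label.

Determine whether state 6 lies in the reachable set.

After dropping false guards: 15 live edges.
depth 0: {0}
depth 1: {2,5,7}  total {0,2,5,7}
depth 2: {1,4,6}  total {0,1,2,4,5,6,7}
Reachable = {0,1,2,4,5,6,7}
trace reaching 6: tau·tau

Answer: REACHABLE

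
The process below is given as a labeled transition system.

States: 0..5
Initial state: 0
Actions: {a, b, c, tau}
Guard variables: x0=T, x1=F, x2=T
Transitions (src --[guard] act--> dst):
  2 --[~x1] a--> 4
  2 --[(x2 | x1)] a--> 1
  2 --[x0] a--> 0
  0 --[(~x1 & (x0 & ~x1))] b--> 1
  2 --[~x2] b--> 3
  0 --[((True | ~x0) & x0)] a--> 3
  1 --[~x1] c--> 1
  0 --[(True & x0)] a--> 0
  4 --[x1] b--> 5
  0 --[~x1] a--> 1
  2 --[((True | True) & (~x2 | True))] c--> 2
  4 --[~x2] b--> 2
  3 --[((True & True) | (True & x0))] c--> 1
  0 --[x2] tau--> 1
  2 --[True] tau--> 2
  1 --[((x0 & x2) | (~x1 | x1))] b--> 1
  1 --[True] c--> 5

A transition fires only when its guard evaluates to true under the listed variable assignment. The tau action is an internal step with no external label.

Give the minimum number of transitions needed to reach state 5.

Answer: 2

Analysis:
Layered search for 5:
  L0 = {0}
  L1 = {1,3}
  L2 = {5}
5 enters at depth 2; path a·c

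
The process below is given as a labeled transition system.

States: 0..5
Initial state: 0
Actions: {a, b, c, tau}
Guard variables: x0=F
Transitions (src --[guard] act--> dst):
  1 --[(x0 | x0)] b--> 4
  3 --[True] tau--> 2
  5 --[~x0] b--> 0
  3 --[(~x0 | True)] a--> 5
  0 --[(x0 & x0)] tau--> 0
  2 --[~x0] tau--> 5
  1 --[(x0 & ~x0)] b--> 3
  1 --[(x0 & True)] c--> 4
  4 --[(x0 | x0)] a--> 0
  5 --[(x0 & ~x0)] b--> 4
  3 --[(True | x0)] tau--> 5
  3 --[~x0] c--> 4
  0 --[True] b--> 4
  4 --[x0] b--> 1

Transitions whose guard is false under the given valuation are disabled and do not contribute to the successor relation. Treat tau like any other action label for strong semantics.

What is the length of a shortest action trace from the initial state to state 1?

Layered search for 1:
  L0 = {0}
  L1 = {4}
1 never appears.

Answer: UNREACHABLE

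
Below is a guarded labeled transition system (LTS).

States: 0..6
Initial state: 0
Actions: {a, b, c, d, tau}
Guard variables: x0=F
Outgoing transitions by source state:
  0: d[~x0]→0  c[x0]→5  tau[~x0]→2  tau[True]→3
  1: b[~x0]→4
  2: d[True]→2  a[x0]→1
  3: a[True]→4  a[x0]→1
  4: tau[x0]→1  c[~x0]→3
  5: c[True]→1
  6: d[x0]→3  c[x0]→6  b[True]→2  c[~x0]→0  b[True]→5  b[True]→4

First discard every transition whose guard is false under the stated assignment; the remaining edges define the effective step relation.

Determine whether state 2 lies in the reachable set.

Guard filter leaves 12 enabled edge(s).
Layer 0: {0}
Layer 1: {2,3}  total {0,2,3}
Layer 2: {4}  total {0,2,3,4}
Reach set: {0,2,3,4}
trace reaching 2: tau

Answer: REACHABLE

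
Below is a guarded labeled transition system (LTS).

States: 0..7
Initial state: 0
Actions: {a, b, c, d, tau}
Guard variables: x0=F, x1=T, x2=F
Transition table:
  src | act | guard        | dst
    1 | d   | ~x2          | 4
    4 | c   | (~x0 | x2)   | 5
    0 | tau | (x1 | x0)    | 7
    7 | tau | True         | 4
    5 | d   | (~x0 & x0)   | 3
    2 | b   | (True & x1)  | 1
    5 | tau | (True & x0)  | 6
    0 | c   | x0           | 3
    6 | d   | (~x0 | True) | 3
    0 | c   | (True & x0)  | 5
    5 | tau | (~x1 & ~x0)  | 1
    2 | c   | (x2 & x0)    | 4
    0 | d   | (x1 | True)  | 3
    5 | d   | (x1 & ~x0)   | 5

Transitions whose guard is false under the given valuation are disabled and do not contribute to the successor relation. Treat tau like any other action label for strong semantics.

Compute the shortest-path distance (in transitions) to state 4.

Answer: 2

Analysis:
BFS to 4:
  Layer 0: {0}
  Layer 1: {3,7}
  Layer 2: {4}
first hit 4 at d=2 via tau·tau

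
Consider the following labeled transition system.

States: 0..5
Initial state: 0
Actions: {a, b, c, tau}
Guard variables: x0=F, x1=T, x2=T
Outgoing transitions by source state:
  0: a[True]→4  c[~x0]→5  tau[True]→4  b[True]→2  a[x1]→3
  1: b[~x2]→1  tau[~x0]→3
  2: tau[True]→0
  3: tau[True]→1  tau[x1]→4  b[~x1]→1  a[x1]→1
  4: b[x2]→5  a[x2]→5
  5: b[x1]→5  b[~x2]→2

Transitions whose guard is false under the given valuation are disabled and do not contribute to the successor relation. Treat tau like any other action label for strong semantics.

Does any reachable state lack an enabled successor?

Reach set: {0,1,2,3,4,5}
  0: a→3  a→4  b→2  c→5  tau→4  [5 exit(s)]
  1: tau→3  [1 exit(s)]
  2: tau→0  [1 exit(s)]
  3: a→1  tau→1  tau→4  [3 exit(s)]
  4: a→5  b→5  [2 exit(s)]
  5: b→5  [1 exit(s)]

Answer: DEADLOCK-FREE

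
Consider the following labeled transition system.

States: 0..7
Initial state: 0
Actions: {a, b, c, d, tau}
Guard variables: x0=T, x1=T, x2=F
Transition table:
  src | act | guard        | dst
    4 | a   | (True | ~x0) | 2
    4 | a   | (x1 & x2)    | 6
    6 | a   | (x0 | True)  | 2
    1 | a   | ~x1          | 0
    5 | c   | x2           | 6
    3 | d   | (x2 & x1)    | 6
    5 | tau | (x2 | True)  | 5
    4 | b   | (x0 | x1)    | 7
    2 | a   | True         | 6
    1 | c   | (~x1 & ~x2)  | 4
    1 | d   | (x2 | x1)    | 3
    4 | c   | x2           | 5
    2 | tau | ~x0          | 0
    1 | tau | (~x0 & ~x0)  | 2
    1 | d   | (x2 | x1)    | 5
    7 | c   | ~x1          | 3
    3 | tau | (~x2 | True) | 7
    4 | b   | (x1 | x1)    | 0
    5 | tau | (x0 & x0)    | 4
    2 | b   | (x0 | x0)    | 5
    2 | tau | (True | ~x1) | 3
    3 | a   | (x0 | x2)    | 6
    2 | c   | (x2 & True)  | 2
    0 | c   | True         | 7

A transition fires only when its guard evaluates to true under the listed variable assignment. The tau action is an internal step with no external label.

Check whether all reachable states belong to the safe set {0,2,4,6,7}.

Inv-set: {0,2,4,6,7}
Reach set: {0,7}
  0: ok
  7: ok

Answer: INVARIANT HOLDS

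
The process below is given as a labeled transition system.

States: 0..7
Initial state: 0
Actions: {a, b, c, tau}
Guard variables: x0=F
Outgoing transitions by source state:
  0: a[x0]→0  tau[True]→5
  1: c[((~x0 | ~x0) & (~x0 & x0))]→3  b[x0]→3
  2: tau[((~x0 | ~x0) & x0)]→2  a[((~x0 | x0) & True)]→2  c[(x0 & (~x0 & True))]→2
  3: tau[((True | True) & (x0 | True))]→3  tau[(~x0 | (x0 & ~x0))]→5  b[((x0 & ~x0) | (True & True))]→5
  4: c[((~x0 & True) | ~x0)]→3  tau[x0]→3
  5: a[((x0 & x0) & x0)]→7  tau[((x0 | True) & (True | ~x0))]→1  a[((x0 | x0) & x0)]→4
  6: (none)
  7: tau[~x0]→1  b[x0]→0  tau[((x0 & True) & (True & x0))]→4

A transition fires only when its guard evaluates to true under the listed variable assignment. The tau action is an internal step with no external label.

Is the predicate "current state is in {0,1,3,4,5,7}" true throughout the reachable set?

Inv-set: {0,1,3,4,5,7}
Reachable = {0,1,5}
  0: ok
  1: ok
  5: ok

Answer: INVARIANT HOLDS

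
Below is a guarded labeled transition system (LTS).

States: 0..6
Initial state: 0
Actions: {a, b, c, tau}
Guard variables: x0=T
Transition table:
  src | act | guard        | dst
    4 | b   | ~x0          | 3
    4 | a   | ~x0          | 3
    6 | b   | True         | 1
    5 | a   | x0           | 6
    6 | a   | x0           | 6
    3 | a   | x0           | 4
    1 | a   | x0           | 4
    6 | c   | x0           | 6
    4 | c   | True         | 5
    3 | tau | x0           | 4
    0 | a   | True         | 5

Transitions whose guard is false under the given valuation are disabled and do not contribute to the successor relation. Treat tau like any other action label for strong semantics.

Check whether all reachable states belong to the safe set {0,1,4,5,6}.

Answer: INVARIANT HOLDS

Working:
Safe = {0,1,4,5,6}
Reach set: {0,1,4,5,6}
  0: ok
  1: ok
  4: ok
  5: ok
  6: ok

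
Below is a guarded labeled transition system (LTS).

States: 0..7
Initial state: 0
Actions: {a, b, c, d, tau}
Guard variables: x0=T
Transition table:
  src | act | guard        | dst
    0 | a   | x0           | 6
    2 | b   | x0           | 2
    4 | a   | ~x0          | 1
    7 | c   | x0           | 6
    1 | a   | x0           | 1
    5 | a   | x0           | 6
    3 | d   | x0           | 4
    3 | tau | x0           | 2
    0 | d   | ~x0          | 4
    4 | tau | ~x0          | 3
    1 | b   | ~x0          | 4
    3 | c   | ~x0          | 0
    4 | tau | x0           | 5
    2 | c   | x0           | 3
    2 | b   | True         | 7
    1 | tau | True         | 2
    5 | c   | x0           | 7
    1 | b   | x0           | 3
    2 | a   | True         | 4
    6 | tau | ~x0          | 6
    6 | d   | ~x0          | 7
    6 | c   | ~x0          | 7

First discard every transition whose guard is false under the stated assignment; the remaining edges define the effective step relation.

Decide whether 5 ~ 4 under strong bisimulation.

Answer: NOT BISIMILAR

Analysis:
Compute ~ classes (split until stable):
  P[0] = {{0,1,2,3,4,5,6,7}}
  P[1] = {{0},{1},{2},{3},{4},{5},{6},{7}}
Fixed point at round 2; 8 class(es).
[5]={5}  [4]={4}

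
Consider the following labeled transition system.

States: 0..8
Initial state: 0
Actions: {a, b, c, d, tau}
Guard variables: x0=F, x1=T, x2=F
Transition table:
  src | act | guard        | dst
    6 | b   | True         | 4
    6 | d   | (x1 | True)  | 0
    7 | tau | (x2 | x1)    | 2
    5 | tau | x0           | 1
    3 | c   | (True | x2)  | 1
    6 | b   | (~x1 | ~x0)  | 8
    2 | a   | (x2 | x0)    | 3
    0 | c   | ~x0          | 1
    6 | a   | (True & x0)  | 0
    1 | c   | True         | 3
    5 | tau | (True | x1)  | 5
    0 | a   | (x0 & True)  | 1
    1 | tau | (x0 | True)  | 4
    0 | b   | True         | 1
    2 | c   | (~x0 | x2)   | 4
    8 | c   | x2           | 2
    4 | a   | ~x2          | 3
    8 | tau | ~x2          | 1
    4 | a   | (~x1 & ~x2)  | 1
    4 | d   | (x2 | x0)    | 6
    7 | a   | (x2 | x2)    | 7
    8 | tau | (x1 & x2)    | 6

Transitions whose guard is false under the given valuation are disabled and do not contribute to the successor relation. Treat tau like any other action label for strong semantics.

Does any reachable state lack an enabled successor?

R = {0,1,3,4}
  0: b→1  c→1  [2 exit(s)]
  1: c→3  tau→4  [2 exit(s)]
  3: c→1  [1 exit(s)]
  4: a→3  [1 exit(s)]

Answer: DEADLOCK-FREE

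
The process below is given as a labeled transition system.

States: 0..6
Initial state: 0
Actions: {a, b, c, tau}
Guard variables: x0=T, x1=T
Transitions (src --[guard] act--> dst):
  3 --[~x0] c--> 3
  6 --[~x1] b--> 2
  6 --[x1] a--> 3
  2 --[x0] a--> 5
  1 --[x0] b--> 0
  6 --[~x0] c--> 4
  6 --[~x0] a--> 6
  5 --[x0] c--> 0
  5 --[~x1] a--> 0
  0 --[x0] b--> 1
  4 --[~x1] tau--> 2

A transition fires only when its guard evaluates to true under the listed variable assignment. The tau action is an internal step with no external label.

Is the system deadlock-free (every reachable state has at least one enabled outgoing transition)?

Reach set: {0,1}
  0: b→1  [1 exit(s)]
  1: b→0  [1 exit(s)]

Answer: DEADLOCK-FREE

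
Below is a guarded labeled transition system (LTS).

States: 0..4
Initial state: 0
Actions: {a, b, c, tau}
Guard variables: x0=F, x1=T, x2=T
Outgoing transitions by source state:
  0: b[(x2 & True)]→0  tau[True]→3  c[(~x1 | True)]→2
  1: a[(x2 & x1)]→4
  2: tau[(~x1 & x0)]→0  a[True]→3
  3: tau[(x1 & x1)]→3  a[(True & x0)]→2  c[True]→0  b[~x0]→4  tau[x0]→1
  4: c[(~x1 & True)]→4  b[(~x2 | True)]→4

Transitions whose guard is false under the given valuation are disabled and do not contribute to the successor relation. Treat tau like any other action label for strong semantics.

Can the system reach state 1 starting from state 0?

9 transition(s) survive guard evaluation.
depth 0: {0}
depth 1: {2,3}  total {0,2,3}
depth 2: {4}  total {0,2,3,4}
Reach set: {0,2,3,4}

Answer: UNREACHABLE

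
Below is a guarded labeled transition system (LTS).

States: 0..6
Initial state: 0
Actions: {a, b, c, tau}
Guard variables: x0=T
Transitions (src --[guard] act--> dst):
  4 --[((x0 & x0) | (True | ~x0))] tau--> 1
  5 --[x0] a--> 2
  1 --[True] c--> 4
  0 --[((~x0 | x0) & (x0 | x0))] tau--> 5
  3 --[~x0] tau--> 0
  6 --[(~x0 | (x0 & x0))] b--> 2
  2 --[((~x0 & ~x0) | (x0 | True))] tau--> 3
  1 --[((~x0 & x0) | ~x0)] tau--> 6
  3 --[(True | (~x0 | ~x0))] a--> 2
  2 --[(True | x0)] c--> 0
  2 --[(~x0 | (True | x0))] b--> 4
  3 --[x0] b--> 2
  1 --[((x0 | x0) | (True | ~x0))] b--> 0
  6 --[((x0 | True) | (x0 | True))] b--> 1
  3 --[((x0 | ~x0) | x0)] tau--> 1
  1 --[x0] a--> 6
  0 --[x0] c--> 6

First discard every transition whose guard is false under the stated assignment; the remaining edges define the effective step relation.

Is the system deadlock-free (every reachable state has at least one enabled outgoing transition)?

Answer: DEADLOCK-FREE

Analysis:
Reach set: {0,1,2,3,4,5,6}
  0: c→6  tau→5  [2 out]
  1: a→6  b→0  c→4  [3 out]
  2: b→4  c→0  tau→3  [3 out]
  3: a→2  b→2  tau→1  [3 out]
  4: tau→1  [1 out]
  5: a→2  [1 out]
  6: b→1  b→2  [2 out]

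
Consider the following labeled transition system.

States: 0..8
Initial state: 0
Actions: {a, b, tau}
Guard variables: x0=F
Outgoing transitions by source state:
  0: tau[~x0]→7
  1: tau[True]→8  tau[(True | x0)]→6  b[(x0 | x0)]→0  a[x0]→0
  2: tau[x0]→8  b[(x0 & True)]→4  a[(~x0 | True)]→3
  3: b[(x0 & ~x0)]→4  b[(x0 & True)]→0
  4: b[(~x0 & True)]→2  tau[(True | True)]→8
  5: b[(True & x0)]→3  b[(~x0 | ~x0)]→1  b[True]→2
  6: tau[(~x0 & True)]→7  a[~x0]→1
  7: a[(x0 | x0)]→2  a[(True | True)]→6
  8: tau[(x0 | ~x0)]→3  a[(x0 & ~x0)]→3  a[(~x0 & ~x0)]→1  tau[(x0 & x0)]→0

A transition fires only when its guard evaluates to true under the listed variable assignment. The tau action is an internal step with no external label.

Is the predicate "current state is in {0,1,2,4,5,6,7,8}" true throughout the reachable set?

Safe = {0,1,2,4,5,6,7,8}
R = {0,1,3,6,7,8}
  0: safe
  1: safe
  3: outside
  6: safe
  7: safe
  8: safe
counterexample path to 3: tau·a·a·tau·tau

Answer: INVARIANT VIOLATED at state 3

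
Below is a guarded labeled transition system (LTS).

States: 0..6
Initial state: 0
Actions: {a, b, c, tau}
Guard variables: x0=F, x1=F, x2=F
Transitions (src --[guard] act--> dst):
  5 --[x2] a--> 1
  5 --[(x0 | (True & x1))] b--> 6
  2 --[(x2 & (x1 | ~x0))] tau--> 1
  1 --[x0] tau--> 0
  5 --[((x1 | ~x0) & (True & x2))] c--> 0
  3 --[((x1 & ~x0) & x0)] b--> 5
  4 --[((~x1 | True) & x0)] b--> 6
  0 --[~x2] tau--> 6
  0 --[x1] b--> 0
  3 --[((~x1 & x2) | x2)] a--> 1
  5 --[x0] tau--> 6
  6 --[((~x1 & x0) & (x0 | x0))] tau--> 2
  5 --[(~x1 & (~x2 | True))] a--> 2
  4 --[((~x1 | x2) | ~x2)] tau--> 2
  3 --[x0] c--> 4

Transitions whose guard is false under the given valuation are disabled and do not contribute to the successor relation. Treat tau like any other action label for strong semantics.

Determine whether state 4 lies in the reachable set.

Answer: UNREACHABLE

Working:
3 transition(s) survive guard evaluation.
Layer 0: {0}
Layer 1: {6}  cumulative {0,6}
R = {0,6}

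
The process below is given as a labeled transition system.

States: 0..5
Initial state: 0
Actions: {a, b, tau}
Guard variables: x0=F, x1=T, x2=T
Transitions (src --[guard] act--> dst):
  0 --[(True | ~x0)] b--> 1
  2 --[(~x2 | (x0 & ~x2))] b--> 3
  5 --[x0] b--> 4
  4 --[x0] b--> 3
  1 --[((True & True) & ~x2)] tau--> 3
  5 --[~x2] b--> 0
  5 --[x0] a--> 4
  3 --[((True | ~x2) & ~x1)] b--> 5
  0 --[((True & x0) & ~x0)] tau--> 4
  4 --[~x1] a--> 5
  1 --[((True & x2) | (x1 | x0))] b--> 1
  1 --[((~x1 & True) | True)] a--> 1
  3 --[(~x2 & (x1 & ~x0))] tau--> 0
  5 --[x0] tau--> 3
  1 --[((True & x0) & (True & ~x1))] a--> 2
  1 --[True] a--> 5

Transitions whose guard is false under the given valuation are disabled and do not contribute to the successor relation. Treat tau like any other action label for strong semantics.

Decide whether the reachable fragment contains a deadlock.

Reach set: {0,1,5}
  0: b→1  [1 exit(s)]
  1: a→1  a→5  b→1  [3 exit(s)]
  5: ∅  [STUCK]
trace reaching 5: b·a

Answer: DEADLOCK at state 5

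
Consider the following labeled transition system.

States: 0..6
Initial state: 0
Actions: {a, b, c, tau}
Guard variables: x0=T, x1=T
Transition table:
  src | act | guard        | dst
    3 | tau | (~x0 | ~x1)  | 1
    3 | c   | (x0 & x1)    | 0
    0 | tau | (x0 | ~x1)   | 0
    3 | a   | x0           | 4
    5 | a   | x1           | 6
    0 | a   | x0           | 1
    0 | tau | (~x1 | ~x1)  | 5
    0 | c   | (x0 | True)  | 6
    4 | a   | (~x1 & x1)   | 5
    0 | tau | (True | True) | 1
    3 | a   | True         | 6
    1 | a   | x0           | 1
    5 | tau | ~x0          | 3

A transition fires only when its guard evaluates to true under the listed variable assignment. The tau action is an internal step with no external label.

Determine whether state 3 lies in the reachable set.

9 transition(s) survive guard evaluation.
Layer 0: {0}
Layer 1: {1,6}  total {0,1,6}
Reach set: {0,1,6}

Answer: UNREACHABLE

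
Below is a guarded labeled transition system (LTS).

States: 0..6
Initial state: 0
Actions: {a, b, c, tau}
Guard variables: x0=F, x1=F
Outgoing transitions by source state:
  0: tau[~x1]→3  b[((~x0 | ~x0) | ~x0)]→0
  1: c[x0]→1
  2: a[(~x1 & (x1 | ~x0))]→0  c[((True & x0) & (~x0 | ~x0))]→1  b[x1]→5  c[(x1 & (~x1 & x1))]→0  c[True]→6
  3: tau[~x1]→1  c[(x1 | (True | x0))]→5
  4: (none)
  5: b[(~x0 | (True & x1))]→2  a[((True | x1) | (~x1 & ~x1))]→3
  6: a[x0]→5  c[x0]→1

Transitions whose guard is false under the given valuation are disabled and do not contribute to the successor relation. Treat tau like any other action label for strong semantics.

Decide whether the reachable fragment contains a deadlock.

Answer: DEADLOCK at state 1

Trace:
Reach set: {0,1,2,3,5,6}
  0: b→0  tau→3  [2 exit(s)]
  1: ∅  [deadlock]
  2: a→0  c→6  [2 exit(s)]
  3: c→5  tau→1  [2 exit(s)]
  5: a→3  b→2  [2 exit(s)]
  6: ∅  [deadlock]
trace reaching 1: tau·tau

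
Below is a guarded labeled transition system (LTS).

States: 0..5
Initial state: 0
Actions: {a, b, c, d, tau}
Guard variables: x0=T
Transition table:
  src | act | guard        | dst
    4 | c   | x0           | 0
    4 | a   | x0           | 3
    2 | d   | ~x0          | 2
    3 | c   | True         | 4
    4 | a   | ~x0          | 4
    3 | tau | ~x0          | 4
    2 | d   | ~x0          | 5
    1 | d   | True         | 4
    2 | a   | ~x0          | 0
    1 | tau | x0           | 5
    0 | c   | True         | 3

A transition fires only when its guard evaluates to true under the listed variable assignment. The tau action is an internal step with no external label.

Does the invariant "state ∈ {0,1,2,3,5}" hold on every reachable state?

Answer: INVARIANT VIOLATED at state 4

Trace:
Inv-set: {0,1,2,3,5}
Reach set: {0,3,4}
  0: ✓
  3: ✓
  4: ✗ unsafe
witness against invariant: c·c → 4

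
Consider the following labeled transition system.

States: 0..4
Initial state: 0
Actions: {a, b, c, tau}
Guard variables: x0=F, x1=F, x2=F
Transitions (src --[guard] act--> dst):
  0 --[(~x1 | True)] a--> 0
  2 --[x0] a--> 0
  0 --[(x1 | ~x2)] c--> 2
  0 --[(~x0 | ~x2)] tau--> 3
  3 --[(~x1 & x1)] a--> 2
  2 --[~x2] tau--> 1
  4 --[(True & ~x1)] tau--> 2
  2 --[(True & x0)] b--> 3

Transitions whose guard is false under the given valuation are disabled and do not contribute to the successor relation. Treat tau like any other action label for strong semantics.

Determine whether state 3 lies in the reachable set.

5 transition(s) survive guard evaluation.
L0 = {0}
L1 = {2,3}  now seen {0,2,3}
L2 = {1}  now seen {0,1,2,3}
Reach set: {0,1,2,3}
witness 3: tau

Answer: REACHABLE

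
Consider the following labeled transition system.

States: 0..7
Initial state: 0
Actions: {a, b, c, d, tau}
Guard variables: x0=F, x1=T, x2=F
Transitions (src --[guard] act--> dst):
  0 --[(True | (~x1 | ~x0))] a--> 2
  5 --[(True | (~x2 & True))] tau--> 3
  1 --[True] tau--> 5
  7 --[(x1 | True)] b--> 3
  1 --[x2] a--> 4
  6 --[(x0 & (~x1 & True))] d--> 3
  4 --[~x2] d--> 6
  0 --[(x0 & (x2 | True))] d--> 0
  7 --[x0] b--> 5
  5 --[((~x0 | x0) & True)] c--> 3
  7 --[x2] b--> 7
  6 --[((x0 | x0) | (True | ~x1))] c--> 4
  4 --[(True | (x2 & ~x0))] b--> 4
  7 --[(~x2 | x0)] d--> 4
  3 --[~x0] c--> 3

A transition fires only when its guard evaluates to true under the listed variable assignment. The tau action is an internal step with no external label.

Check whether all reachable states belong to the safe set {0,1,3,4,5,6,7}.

Allowed set {0,1,3,4,5,6,7}
Reach set: {0,2}
  0: ✓
  2: outside
witness against invariant: a → 2

Answer: INVARIANT VIOLATED at state 2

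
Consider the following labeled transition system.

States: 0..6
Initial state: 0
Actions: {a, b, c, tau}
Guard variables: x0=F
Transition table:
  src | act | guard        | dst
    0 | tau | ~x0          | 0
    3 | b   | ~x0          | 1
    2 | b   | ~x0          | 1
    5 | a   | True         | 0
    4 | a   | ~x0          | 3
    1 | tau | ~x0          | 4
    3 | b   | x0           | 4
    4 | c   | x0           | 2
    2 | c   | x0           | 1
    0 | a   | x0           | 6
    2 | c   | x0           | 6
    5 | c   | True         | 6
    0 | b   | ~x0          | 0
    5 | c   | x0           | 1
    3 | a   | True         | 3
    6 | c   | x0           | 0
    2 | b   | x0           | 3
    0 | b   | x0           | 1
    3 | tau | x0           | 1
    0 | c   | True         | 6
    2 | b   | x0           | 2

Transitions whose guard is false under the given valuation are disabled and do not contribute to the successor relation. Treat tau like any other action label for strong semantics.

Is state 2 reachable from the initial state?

10 transition(s) survive guard evaluation.
Layer 0: {0}
Layer 1: {6}  cumulative {0,6}
Reachable = {0,6}

Answer: UNREACHABLE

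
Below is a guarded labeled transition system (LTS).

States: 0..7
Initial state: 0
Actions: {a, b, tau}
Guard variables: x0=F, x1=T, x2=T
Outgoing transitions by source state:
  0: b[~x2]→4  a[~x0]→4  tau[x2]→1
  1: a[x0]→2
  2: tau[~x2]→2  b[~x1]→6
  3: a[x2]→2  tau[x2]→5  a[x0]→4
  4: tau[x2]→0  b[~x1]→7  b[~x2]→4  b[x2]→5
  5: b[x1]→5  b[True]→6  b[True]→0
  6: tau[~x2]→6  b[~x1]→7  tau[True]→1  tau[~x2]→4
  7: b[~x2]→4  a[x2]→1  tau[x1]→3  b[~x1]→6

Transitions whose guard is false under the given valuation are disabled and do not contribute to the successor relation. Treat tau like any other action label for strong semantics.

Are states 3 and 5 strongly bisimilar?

Compute ~ classes (split until stable):
  round 0: {{0,1,2,3,4,5,6,7}}
  round 1: {{0,3,7},{1,2},{4},{5},{6}}
  round 2: {{0},{1,2},{3},{4},{5},{6},{7}}
stable after 3 split(s): 7 block(s)
class of 3: {3}; class of 5: {5}

Answer: NOT BISIMILAR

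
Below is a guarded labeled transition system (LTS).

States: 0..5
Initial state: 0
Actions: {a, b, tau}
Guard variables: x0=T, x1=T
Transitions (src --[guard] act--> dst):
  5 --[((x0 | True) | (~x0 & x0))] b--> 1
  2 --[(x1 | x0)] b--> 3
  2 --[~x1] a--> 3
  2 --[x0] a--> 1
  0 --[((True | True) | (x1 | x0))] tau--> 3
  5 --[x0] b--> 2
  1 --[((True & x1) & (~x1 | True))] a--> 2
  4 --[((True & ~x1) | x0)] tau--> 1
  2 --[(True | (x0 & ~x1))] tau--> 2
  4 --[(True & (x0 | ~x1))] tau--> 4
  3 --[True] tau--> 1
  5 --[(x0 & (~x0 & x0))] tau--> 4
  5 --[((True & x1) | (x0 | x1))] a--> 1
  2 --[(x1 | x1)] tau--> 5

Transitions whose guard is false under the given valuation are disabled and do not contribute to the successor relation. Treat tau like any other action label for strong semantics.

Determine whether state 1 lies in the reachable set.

After dropping false guards: 12 live edges.
L0 = {0}
L1 = {3}  cumulative {0,3}
L2 = {1}  cumulative {0,1,3}
L3 = {2}  cumulative {0,1,2,3}
L4 = {5}  cumulative {0,1,2,3,5}
Reach set: {0,1,2,3,5}
witness 1: tau·tau

Answer: REACHABLE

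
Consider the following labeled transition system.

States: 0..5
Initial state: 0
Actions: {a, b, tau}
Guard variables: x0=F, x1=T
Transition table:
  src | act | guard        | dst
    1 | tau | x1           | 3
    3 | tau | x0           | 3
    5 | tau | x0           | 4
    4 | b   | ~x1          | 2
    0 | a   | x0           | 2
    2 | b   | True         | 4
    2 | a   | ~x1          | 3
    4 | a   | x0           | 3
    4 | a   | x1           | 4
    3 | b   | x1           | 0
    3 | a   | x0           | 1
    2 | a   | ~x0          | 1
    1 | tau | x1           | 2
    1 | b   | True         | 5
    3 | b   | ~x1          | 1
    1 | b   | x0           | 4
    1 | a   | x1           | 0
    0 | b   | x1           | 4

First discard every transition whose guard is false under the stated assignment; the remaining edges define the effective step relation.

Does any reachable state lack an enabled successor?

Reach set: {0,4}
  0: b→4  [1 exit(s)]
  4: a→4  [1 exit(s)]

Answer: DEADLOCK-FREE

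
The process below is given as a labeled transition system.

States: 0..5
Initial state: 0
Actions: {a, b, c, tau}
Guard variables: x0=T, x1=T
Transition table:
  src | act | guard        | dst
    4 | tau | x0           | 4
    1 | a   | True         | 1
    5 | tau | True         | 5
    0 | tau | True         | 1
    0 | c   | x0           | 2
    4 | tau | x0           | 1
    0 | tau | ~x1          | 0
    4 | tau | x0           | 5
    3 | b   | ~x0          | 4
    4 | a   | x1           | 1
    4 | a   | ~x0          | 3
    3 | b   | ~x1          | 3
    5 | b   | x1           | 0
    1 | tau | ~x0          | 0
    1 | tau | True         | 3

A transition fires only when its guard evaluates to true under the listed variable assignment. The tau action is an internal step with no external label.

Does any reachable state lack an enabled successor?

R = {0,1,2,3}
  0: c→2  tau→1  [2 out]
  1: a→1  tau→3  [2 out]
  2: ∅  [no exit]
  3: ∅  [no exit]
witness 2: c

Answer: DEADLOCK at state 2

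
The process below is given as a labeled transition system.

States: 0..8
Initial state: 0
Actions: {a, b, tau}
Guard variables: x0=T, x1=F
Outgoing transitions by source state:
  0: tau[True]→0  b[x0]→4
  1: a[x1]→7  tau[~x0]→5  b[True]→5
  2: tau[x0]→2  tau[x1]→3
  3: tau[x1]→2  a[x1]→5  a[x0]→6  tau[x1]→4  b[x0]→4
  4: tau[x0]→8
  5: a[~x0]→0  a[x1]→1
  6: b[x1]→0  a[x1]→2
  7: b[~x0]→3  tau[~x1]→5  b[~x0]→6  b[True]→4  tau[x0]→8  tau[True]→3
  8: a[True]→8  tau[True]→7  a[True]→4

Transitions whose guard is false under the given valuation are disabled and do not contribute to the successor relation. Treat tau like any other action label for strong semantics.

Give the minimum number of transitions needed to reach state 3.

Answer: 4

Analysis:
Layered search for 3:
  Layer 0: {0}
  Layer 1: {4}
  Layer 2: {8}
  Layer 3: {7}
  Layer 4: {3,5}
depth(3)=4, e.g. b·tau·tau·tau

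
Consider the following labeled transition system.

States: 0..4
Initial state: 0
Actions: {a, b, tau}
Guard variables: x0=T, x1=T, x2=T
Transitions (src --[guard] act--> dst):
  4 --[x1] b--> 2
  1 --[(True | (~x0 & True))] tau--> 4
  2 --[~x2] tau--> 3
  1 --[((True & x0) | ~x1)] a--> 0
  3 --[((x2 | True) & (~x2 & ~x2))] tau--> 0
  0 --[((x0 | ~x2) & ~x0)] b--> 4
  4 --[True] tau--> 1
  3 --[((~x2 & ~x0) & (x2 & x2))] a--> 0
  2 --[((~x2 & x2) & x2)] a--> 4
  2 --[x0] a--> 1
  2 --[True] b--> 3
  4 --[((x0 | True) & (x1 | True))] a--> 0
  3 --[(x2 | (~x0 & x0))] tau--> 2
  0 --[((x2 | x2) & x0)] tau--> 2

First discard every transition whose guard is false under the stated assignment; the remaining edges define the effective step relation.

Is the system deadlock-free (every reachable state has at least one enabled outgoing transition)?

Answer: DEADLOCK-FREE

Trace:
Reach set: {0,1,2,3,4}
  0: tau→2  [1 out]
  1: a→0  tau→4  [2 out]
  2: a→1  b→3  [2 out]
  3: tau→2  [1 out]
  4: a→0  b→2  tau→1  [3 out]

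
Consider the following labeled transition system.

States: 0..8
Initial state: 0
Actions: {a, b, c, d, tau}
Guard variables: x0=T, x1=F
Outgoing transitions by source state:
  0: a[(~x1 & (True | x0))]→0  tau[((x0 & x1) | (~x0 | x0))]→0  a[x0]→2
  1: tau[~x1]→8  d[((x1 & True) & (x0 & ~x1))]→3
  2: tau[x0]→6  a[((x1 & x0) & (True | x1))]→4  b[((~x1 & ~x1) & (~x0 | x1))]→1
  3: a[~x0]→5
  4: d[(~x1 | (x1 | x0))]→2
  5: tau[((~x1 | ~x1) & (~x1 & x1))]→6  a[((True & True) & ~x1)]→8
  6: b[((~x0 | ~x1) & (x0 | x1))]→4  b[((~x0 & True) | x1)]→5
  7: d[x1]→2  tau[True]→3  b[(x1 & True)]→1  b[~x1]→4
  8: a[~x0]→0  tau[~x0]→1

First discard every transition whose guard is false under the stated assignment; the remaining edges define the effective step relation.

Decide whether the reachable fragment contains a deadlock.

Reach set: {0,2,4,6}
  0: a→0  a→2  tau→0  [3 exit(s)]
  2: tau→6  [1 exit(s)]
  4: d→2  [1 exit(s)]
  6: b→4  [1 exit(s)]

Answer: DEADLOCK-FREE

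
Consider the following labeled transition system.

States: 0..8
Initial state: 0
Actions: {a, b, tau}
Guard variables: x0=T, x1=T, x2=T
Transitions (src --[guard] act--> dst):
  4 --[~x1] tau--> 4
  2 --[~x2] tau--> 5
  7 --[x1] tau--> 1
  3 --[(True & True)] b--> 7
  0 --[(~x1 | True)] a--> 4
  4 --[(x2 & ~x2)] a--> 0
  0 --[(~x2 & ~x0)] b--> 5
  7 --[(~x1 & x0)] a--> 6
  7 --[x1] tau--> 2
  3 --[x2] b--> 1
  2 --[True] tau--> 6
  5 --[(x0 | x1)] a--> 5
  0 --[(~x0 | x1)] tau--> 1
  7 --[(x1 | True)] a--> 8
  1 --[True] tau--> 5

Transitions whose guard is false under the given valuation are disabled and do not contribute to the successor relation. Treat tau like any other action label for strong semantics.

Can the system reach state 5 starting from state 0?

Answer: REACHABLE

Analysis:
After dropping false guards: 10 live edges.
depth 0: {0}
depth 1: {1,4}  total {0,1,4}
depth 2: {5}  total {0,1,4,5}
R = {0,1,4,5}
Path to 5: tau·tau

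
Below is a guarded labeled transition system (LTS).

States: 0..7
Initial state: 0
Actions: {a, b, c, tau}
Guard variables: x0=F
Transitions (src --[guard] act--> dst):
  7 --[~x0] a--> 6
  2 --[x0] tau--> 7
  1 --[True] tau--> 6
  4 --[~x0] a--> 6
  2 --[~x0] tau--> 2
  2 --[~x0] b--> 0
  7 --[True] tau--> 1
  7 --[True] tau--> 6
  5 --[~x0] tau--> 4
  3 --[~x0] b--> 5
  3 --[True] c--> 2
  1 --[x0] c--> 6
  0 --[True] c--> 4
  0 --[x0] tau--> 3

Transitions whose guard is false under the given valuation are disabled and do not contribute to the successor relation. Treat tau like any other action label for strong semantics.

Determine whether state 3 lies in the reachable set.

Answer: UNREACHABLE

Analysis:
11 transition(s) survive guard evaluation.
L0 = {0}
L1 = {4}  cumulative {0,4}
L2 = {6}  cumulative {0,4,6}
R = {0,4,6}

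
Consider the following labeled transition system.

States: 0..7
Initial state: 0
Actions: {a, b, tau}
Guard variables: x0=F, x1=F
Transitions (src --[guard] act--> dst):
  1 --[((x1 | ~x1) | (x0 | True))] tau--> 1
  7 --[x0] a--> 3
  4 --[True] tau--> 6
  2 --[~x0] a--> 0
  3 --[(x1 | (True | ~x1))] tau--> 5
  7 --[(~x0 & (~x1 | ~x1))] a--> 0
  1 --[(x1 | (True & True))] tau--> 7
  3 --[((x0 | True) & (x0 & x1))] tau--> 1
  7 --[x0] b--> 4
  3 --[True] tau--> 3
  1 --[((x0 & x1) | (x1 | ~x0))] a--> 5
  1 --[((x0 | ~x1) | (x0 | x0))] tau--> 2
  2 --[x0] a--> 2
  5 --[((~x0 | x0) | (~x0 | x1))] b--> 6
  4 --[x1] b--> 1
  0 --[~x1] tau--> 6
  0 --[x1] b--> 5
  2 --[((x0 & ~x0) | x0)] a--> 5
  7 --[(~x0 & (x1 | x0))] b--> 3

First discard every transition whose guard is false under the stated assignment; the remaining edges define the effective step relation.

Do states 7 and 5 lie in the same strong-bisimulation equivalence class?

Compute ~ classes (split until stable):
  round 0: {{0,1,2,3,4,5,6,7}}
  round 1: {{0,3,4},{1},{2,7},{5},{6}}
  round 2: {{0,4},{1},{2,7},{3},{5},{6}}
stable after 3 split(s): 6 block(s)
[7]={2,7}  [5]={5}

Answer: NOT BISIMILAR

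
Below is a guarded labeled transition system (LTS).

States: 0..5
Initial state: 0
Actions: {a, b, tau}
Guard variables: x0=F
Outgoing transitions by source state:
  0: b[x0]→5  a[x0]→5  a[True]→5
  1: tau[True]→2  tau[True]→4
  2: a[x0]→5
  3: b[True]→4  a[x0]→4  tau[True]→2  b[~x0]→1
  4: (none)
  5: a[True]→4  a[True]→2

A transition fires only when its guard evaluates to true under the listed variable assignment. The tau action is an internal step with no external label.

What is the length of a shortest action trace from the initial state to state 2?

BFS to 2:
  L0 = {0}
  L1 = {5}
  L2 = {2,4}
2 enters at depth 2; path a·a

Answer: 2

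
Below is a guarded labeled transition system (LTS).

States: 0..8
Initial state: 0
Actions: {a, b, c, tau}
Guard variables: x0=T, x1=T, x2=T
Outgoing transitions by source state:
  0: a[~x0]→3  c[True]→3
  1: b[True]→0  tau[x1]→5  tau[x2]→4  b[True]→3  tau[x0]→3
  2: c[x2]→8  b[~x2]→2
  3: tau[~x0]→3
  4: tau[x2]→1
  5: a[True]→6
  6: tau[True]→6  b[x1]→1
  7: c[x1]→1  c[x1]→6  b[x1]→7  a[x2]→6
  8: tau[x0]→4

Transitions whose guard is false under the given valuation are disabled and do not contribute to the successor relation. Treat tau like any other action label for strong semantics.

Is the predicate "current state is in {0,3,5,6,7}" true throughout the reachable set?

Answer: INVARIANT HOLDS

Trace:
Safe = {0,3,5,6,7}
Reachable = {0,3}
  0: ok
  3: ok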